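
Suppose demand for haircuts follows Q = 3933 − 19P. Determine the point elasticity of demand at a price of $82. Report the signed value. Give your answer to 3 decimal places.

-0.656

At P = 82, Q = 2375.
dQ/dP = −19.
ε = (dQ/dP)(P/Q) = (-19)(82/2375).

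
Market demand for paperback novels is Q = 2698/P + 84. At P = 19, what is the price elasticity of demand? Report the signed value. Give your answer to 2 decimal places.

-0.63

At P = 19, Q = 226.
dQ/dP = −2698/P² = -7.474.
ε = (dQ/dP)(P/Q) = (-7.474)(19/226).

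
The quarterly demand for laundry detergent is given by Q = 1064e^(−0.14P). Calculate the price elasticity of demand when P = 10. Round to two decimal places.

-1.40

At P = 10, Q = 262.379.
dQ/dP = −0.14·1064e^(−0.14P) = −0.14Q = -36.733.
ε = (dQ/dP)(P/Q) = (-36.733)(10/262.379).
|ε| > 1, so demand is elastic at this price.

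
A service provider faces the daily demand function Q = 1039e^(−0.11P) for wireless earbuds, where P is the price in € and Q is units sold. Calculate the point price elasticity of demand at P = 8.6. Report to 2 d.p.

At P = 8.6, Q = 403.434.
dQ/dP = −0.11·1039e^(−0.11P) = −0.11Q = -44.378.
ε = (dQ/dP)(P/Q) = (-44.378)(8.6/403.434).
|ε| < 1, so demand is inelastic at this price.

-0.95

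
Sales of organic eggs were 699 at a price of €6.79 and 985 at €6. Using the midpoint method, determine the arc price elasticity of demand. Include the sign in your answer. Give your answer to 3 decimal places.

ΔQ = 985 − 699 = 286; ΔP = 6 − 6.79 = -0.79.
Midpoints: P̄ = 6.39, Q̄ = 842.0.
ε = (ΔQ/ΔP)(P̄/Q̄) = (286/-0.79)(6.39/842.0).

-2.750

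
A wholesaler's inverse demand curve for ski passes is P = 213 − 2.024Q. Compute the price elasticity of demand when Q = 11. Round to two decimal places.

At Q = 11, P = 213 − 2.024(11) = 190.74.
dP/dQ = −2.024, so dQ/dP = 1/(−2.024) = -0.494.
ε = (dQ/dP)(P/Q) = (-0.494)(190.74/11).

-8.57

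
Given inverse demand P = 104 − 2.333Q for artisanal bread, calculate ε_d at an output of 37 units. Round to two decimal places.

-0.20

At Q = 37, P = 104 − 2.333(37) = 17.68.
dP/dQ = −2.333, so dQ/dP = 1/(−2.333) = -0.429.
ε = (dQ/dP)(P/Q) = (-0.429)(17.68/37).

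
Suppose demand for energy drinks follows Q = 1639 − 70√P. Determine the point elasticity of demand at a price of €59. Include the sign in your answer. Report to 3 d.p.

-0.244

At P = 59, Q = 1101.320.
dQ/dP = −70/(2√P) = -4.557.
ε = (dQ/dP)(P/Q) = (-4.557)(59/1101.320).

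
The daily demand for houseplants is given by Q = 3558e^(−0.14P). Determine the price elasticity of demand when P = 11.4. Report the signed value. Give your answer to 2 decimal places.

-1.60

At P = 11.4, Q = 721.227.
dQ/dP = −0.14·3558e^(−0.14P) = −0.14Q = -100.972.
ε = (dQ/dP)(P/Q) = (-100.972)(11.4/721.227).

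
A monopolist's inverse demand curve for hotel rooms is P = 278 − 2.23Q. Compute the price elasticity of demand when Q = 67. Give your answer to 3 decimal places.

At Q = 67, P = 278 − 2.23(67) = 128.59.
dP/dQ = −2.23, so dQ/dP = 1/(−2.23) = -0.448.
ε = (dQ/dP)(P/Q) = (-0.448)(128.59/67).

-0.861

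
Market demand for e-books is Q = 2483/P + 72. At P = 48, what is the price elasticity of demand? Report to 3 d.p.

-0.418

At P = 48, Q = 123.729.
dQ/dP = −2483/P² = -1.078.
ε = (dQ/dP)(P/Q) = (-1.078)(48/123.729).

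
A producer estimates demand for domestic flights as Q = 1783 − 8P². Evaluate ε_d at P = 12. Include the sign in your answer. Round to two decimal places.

-3.65

At P = 12, Q = 631.
dQ/dP = −16P = -192.
ε = (dQ/dP)(P/Q) = (-192)(12/631).
|ε| > 1, so demand is elastic at this price.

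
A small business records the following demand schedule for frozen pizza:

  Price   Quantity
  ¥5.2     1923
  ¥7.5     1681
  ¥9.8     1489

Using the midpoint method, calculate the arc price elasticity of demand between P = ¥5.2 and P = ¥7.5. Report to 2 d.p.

At P = 5.2, Q = 1923; at P = 7.5, Q = 1681.
ΔQ = -242, ΔP = 2.3. Midpoints: P̄ = 6.35, Q̄ = 1802.0.
ε = (ΔQ/ΔP)(P̄/Q̄) = (-242/2.3)(6.35/1802.0).

-0.37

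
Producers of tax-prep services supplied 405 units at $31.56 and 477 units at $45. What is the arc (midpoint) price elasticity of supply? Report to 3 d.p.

ΔQ = 477 − 405 = 72; ΔP = 45 − 31.56 = 13.44.
Midpoints: P̄ = 38.28, Q̄ = 441.0.
ε_s = (ΔQ/ΔP)(P̄/Q̄) = (72/13.44)(38.28/441.0).

0.465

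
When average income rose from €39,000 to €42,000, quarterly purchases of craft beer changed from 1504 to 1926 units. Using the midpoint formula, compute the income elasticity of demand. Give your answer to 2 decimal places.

3.32

ΔQ = 422, ΔI = 3000. Midpoints: Ī = 40,500, Q̄ = 1715.0.
ε_I = (ΔQ/ΔI)(Ī/Q̄) = (422/3000)(40500/1715.0).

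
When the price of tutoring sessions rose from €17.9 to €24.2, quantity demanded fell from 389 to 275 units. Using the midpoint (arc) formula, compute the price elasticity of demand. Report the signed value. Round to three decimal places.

ΔQ = 275 − 389 = -114; ΔP = 24.2 − 17.9 = 6.3.
Midpoints: P̄ = 21.05, Q̄ = 332.0.
ε = (ΔQ/ΔP)(P̄/Q̄) = (-114/6.3)(21.05/332.0).

-1.147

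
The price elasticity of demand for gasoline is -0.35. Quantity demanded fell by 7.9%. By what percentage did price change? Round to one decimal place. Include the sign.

22.6%

%ΔP ≈ %ΔQ / ε = (-7.9%)/(-0.35) = 22.57%.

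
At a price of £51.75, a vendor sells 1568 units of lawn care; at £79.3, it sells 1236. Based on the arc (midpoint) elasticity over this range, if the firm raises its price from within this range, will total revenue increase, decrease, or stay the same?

increase

Arc ε = (-332/27.55)(65.53/1402.0) ≈ -0.563.
|ε| = 0.56 < 1, so demand is inelastic. A price rise therefore raises total revenue.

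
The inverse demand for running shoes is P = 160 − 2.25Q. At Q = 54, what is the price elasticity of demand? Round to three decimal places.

At Q = 54, P = 160 − 2.25(54) = 38.50.
dP/dQ = −2.25, so dQ/dP = 1/(−2.25) = -0.444.
ε = (dQ/dP)(P/Q) = (-0.444)(38.50/54).

-0.317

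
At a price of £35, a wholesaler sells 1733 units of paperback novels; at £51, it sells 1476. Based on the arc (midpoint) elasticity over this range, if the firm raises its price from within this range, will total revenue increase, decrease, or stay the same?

increase

Arc ε = (-257/16)(43.00/1604.5) ≈ -0.430.
|ε| = 0.43 < 1, so demand is inelastic. A price rise therefore raises total revenue.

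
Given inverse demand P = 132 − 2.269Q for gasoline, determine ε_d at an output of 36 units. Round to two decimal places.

At Q = 36, P = 132 − 2.269(36) = 50.32.
dP/dQ = −2.269, so dQ/dP = 1/(−2.269) = -0.441.
ε = (dQ/dP)(P/Q) = (-0.441)(50.32/36).

-0.62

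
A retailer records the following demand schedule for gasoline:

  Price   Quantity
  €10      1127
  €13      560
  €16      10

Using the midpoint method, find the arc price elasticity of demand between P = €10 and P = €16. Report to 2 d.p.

At P = 10, Q = 1127; at P = 16, Q = 10.
ΔQ = -1117, ΔP = 6. Midpoints: P̄ = 13.00, Q̄ = 568.5.
ε = (ΔQ/ΔP)(P̄/Q̄) = (-1117/6)(13.00/568.5).

-4.26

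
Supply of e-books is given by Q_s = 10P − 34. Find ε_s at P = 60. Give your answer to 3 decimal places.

At P = 60, Q_s = 566.
dQ_s/dP = 10.
ε_s = (dQ_s/dP)(P/Q_s) = (10)(60/566).

1.060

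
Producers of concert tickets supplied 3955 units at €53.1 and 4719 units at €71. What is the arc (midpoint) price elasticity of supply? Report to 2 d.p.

0.61

ΔQ = 4719 − 3955 = 764; ΔP = 71 − 53.1 = 17.9.
Midpoints: P̄ = 62.05, Q̄ = 4337.0.
ε_s = (ΔQ/ΔP)(P̄/Q̄) = (764/17.9)(62.05/4337.0).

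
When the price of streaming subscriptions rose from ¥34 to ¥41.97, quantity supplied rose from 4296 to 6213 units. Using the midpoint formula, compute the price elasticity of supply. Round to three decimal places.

ΔQ = 6213 − 4296 = 1917; ΔP = 41.97 − 34 = 7.97.
Midpoints: P̄ = 37.98, Q̄ = 5254.5.
ε_s = (ΔQ/ΔP)(P̄/Q̄) = (1917/7.97)(37.98/5254.5).

1.739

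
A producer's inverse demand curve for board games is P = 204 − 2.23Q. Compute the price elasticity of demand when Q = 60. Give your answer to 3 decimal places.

-0.525

At Q = 60, P = 204 − 2.23(60) = 70.20.
dP/dQ = −2.23, so dQ/dP = 1/(−2.23) = -0.448.
ε = (dQ/dP)(P/Q) = (-0.448)(70.20/60).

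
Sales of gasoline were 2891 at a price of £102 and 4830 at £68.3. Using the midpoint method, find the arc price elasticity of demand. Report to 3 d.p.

ΔQ = 4830 − 2891 = 1939; ΔP = 68.3 − 102 = -33.7.
Midpoints: P̄ = 85.15, Q̄ = 3860.5.
ε = (ΔQ/ΔP)(P̄/Q̄) = (1939/-33.7)(85.15/3860.5).

-1.269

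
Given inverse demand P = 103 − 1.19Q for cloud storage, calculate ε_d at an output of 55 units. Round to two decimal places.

At Q = 55, P = 103 − 1.19(55) = 37.55.
dP/dQ = −1.19, so dQ/dP = 1/(−1.19) = -0.840.
ε = (dQ/dP)(P/Q) = (-0.840)(37.55/55).

-0.57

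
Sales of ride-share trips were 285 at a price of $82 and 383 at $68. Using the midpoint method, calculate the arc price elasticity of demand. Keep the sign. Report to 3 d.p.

-1.572

ΔQ = 383 − 285 = 98; ΔP = 68 − 82 = -14.
Midpoints: P̄ = 75.00, Q̄ = 334.0.
ε = (ΔQ/ΔP)(P̄/Q̄) = (98/-14)(75.00/334.0).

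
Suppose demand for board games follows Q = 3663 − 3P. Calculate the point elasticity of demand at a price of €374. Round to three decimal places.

-0.442

At P = 374, Q = 2541.
dQ/dP = −3.
ε = (dQ/dP)(P/Q) = (-3)(374/2541).
|ε| < 1, so demand is inelastic at this price.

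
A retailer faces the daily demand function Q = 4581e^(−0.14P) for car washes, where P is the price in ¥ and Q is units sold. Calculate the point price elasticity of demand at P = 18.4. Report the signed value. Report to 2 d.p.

-2.58

At P = 18.4, Q = 348.512.
dQ/dP = −0.14·4581e^(−0.14P) = −0.14Q = -48.792.
ε = (dQ/dP)(P/Q) = (-48.792)(18.4/348.512).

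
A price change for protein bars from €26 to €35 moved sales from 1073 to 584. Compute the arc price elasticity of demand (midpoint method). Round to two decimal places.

ΔQ = 584 − 1073 = -489; ΔP = 35 − 26 = 9.
Midpoints: P̄ = 30.50, Q̄ = 828.5.
ε = (ΔQ/ΔP)(P̄/Q̄) = (-489/9)(30.50/828.5).

-2.00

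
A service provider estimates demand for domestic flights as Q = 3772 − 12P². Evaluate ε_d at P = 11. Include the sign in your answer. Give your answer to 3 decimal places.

-1.252

At P = 11, Q = 2320.
dQ/dP = −24P = -264.
ε = (dQ/dP)(P/Q) = (-264)(11/2320).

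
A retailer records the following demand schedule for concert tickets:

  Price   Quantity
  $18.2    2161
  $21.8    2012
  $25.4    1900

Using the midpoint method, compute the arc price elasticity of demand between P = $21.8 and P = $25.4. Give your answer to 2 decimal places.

-0.38

At P = 21.8, Q = 2012; at P = 25.4, Q = 1900.
ΔQ = -112, ΔP = 3.6. Midpoints: P̄ = 23.60, Q̄ = 1956.0.
ε = (ΔQ/ΔP)(P̄/Q̄) = (-112/3.6)(23.60/1956.0).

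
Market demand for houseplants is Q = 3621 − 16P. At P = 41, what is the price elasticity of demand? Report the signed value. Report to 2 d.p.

-0.22

At P = 41, Q = 2965.
dQ/dP = −16.
ε = (dQ/dP)(P/Q) = (-16)(41/2965).
|ε| < 1, so demand is inelastic at this price.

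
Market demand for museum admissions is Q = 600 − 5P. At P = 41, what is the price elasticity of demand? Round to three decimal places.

-0.519

At P = 41, Q = 395.
dQ/dP = −5.
ε = (dQ/dP)(P/Q) = (-5)(41/395).
|ε| < 1, so demand is inelastic at this price.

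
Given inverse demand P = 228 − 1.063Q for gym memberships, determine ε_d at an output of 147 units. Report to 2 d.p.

-0.46

At Q = 147, P = 228 − 1.063(147) = 71.74.
dP/dQ = −1.063, so dQ/dP = 1/(−1.063) = -0.941.
ε = (dQ/dP)(P/Q) = (-0.941)(71.74/147).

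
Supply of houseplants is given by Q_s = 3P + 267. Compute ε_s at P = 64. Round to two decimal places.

0.42

At P = 64, Q_s = 459.
dQ_s/dP = 3.
ε_s = (dQ_s/dP)(P/Q_s) = (3)(64/459).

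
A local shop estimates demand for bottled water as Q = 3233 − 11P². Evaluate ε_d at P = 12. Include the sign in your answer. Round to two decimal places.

-1.92

At P = 12, Q = 1649.
dQ/dP = −22P = -264.
ε = (dQ/dP)(P/Q) = (-264)(12/1649).
|ε| > 1, so demand is elastic at this price.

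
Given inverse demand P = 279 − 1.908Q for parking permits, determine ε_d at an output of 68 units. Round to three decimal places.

-1.150

At Q = 68, P = 279 − 1.908(68) = 149.26.
dP/dQ = −1.908, so dQ/dP = 1/(−1.908) = -0.524.
ε = (dQ/dP)(P/Q) = (-0.524)(149.26/68).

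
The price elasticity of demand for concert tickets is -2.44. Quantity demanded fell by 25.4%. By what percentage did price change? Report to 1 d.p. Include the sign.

10.4%

%ΔP ≈ %ΔQ / ε = (-25.4%)/(-2.44) = 10.41%.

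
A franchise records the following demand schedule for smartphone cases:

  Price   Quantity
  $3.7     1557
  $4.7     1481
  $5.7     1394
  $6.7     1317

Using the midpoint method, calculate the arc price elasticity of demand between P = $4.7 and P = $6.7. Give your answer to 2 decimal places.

At P = 4.7, Q = 1481; at P = 6.7, Q = 1317.
ΔQ = -164, ΔP = 2.0. Midpoints: P̄ = 5.70, Q̄ = 1399.0.
ε = (ΔQ/ΔP)(P̄/Q̄) = (-164/2.0)(5.70/1399.0).

-0.33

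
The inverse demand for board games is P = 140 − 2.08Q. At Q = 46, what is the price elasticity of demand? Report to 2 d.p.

-0.46

At Q = 46, P = 140 − 2.08(46) = 44.32.
dP/dQ = −2.08, so dQ/dP = 1/(−2.08) = -0.481.
ε = (dQ/dP)(P/Q) = (-0.481)(44.32/46).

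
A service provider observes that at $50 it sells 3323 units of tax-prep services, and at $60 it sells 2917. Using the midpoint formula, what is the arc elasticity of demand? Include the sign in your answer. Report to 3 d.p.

ΔQ = 2917 − 3323 = -406; ΔP = 60 − 50 = 10.
Midpoints: P̄ = 55.00, Q̄ = 3120.0.
ε = (ΔQ/ΔP)(P̄/Q̄) = (-406/10)(55.00/3120.0).

-0.716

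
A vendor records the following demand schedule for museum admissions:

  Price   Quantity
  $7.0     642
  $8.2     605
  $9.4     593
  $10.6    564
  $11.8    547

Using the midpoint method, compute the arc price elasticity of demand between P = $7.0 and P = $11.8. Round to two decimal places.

-0.31

At P = 7.0, Q = 642; at P = 11.8, Q = 547.
ΔQ = -95, ΔP = 4.8. Midpoints: P̄ = 9.40, Q̄ = 594.5.
ε = (ΔQ/ΔP)(P̄/Q̄) = (-95/4.8)(9.40/594.5).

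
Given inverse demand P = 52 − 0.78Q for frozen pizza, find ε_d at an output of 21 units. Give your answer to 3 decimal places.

At Q = 21, P = 52 − 0.78(21) = 35.62.
dP/dQ = −0.78, so dQ/dP = 1/(−0.78) = -1.282.
ε = (dQ/dP)(P/Q) = (-1.282)(35.62/21).

-2.175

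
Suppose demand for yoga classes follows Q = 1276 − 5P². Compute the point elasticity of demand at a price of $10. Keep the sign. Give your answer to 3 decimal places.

-1.289

At P = 10, Q = 776.
dQ/dP = −10P = -100.
ε = (dQ/dP)(P/Q) = (-100)(10/776).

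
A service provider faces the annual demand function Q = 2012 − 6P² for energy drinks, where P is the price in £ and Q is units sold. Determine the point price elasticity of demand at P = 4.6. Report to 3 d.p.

-0.135

At P = 4.6, Q = 1885.040.
dQ/dP = −12P = -55.200.
ε = (dQ/dP)(P/Q) = (-55.200)(4.6/1885.040).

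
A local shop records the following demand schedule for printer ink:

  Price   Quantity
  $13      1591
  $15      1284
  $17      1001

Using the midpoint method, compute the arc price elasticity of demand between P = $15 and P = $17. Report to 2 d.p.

-1.98

At P = 15, Q = 1284; at P = 17, Q = 1001.
ΔQ = -283, ΔP = 2. Midpoints: P̄ = 16.00, Q̄ = 1142.5.
ε = (ΔQ/ΔP)(P̄/Q̄) = (-283/2)(16.00/1142.5).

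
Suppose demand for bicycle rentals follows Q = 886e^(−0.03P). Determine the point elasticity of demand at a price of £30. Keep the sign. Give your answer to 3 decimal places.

At P = 30, Q = 360.221.
dQ/dP = −0.03·886e^(−0.03P) = −0.03Q = -10.807.
ε = (dQ/dP)(P/Q) = (-10.807)(30/360.221).

-0.900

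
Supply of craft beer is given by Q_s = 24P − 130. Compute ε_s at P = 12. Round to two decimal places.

At P = 12, Q_s = 158.
dQ_s/dP = 24.
ε_s = (dQ_s/dP)(P/Q_s) = (24)(12/158).

1.82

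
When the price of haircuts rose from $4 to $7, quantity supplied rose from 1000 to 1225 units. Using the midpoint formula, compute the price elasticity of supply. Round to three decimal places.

0.371

ΔQ = 1225 − 1000 = 225; ΔP = 7 − 4 = 3.
Midpoints: P̄ = 5.50, Q̄ = 1112.5.
ε_s = (ΔQ/ΔP)(P̄/Q̄) = (225/3)(5.50/1112.5).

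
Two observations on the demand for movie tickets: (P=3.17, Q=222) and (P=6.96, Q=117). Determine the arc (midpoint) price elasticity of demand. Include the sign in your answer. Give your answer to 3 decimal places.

-0.828

ΔQ = 117 − 222 = -105; ΔP = 6.96 − 3.17 = 3.79.
Midpoints: P̄ = 5.06, Q̄ = 169.5.
ε = (ΔQ/ΔP)(P̄/Q̄) = (-105/3.79)(5.06/169.5).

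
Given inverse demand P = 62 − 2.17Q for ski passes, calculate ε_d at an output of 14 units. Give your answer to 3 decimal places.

At Q = 14, P = 62 − 2.17(14) = 31.62.
dP/dQ = −2.17, so dQ/dP = 1/(−2.17) = -0.461.
ε = (dQ/dP)(P/Q) = (-0.461)(31.62/14).

-1.041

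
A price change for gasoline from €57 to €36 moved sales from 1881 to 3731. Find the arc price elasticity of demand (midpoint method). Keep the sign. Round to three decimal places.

-1.460

ΔQ = 3731 − 1881 = 1850; ΔP = 36 − 57 = -21.
Midpoints: P̄ = 46.50, Q̄ = 2806.0.
ε = (ΔQ/ΔP)(P̄/Q̄) = (1850/-21)(46.50/2806.0).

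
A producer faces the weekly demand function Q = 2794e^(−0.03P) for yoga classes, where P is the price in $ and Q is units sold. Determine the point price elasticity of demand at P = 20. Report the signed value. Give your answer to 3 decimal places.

At P = 20, Q = 1533.380.
dQ/dP = −0.03·2794e^(−0.03P) = −0.03Q = -46.001.
ε = (dQ/dP)(P/Q) = (-46.001)(20/1533.380).

-0.600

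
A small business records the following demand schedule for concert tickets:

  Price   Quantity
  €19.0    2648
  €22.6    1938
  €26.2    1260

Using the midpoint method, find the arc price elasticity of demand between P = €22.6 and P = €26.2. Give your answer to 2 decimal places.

At P = 22.6, Q = 1938; at P = 26.2, Q = 1260.
ΔQ = -678, ΔP = 3.6. Midpoints: P̄ = 24.40, Q̄ = 1599.0.
ε = (ΔQ/ΔP)(P̄/Q̄) = (-678/3.6)(24.40/1599.0).

-2.87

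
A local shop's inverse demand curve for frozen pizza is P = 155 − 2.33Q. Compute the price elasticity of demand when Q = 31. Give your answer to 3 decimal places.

-1.146

At Q = 31, P = 155 − 2.33(31) = 82.77.
dP/dQ = −2.33, so dQ/dP = 1/(−2.33) = -0.429.
ε = (dQ/dP)(P/Q) = (-0.429)(82.77/31).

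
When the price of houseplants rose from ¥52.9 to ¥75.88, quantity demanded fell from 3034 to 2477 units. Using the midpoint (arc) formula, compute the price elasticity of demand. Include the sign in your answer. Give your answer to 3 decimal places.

-0.566

ΔQ = 2477 − 3034 = -557; ΔP = 75.88 − 52.9 = 22.98.
Midpoints: P̄ = 64.39, Q̄ = 2755.5.
ε = (ΔQ/ΔP)(P̄/Q̄) = (-557/22.98)(64.39/2755.5).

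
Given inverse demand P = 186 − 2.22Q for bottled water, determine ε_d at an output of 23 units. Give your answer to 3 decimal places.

-2.643

At Q = 23, P = 186 − 2.22(23) = 134.94.
dP/dQ = −2.22, so dQ/dP = 1/(−2.22) = -0.450.
ε = (dQ/dP)(P/Q) = (-0.450)(134.94/23).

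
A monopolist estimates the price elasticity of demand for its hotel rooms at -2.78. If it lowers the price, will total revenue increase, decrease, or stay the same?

increase

|ε| = 2.78 > 1, so demand is elastic. A price cut therefore raises total revenue.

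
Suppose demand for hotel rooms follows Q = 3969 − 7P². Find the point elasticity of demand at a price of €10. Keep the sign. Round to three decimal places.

-0.428

At P = 10, Q = 3269.
dQ/dP = −14P = -140.
ε = (dQ/dP)(P/Q) = (-140)(10/3269).
|ε| < 1, so demand is inelastic at this price.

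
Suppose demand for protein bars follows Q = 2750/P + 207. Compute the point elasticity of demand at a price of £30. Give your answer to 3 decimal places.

At P = 30, Q = 298.667.
dQ/dP = −2750/P² = -3.056.
ε = (dQ/dP)(P/Q) = (-3.056)(30/298.667).

-0.307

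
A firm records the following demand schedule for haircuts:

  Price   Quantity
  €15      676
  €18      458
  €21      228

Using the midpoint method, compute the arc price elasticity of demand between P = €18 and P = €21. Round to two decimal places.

At P = 18, Q = 458; at P = 21, Q = 228.
ΔQ = -230, ΔP = 3. Midpoints: P̄ = 19.50, Q̄ = 343.0.
ε = (ΔQ/ΔP)(P̄/Q̄) = (-230/3)(19.50/343.0).

-4.36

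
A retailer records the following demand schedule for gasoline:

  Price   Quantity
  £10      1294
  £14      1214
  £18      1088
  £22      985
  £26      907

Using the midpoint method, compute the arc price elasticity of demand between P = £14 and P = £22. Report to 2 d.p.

-0.47

At P = 14, Q = 1214; at P = 22, Q = 985.
ΔQ = -229, ΔP = 8. Midpoints: P̄ = 18.00, Q̄ = 1099.5.
ε = (ΔQ/ΔP)(P̄/Q̄) = (-229/8)(18.00/1099.5).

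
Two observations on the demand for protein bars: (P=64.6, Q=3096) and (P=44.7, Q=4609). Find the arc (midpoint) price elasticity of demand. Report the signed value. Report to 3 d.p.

ΔQ = 4609 − 3096 = 1513; ΔP = 44.7 − 64.6 = -19.9.
Midpoints: P̄ = 54.65, Q̄ = 3852.5.
ε = (ΔQ/ΔP)(P̄/Q̄) = (1513/-19.9)(54.65/3852.5).

-1.079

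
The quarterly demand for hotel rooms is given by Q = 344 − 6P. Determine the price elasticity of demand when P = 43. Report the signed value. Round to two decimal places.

-3.00

At P = 43, Q = 86.
dQ/dP = −6.
ε = (dQ/dP)(P/Q) = (-6)(43/86).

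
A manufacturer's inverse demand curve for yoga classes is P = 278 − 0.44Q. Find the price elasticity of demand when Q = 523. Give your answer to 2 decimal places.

At Q = 523, P = 278 − 0.44(523) = 47.88.
dP/dQ = −0.44, so dQ/dP = 1/(−0.44) = -2.273.
ε = (dQ/dP)(P/Q) = (-2.273)(47.88/523).

-0.21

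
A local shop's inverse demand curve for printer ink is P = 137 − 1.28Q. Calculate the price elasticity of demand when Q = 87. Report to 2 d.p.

-0.23

At Q = 87, P = 137 − 1.28(87) = 25.64.
dP/dQ = −1.28, so dQ/dP = 1/(−1.28) = -0.781.
ε = (dQ/dP)(P/Q) = (-0.781)(25.64/87).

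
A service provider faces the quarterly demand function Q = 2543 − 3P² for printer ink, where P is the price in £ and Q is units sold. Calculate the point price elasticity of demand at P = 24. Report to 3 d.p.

At P = 24, Q = 815.
dQ/dP = −6P = -144.
ε = (dQ/dP)(P/Q) = (-144)(24/815).

-4.240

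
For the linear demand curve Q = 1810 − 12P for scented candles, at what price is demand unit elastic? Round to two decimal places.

For linear demand Q = a − bP, ε = −bP/(a − bP). |ε| = 1 when bP = a − bP, i.e. P = a/(2b).
P = 1810/(2·12) = 1810/24 = 75.4167.

75.42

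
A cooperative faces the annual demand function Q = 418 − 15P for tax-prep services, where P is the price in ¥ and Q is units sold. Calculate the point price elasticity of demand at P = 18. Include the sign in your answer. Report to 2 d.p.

-1.82

At P = 18, Q = 148.
dQ/dP = −15.
ε = (dQ/dP)(P/Q) = (-15)(18/148).
|ε| > 1, so demand is elastic at this price.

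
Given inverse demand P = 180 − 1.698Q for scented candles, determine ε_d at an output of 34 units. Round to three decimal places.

At Q = 34, P = 180 − 1.698(34) = 122.27.
dP/dQ = −1.698, so dQ/dP = 1/(−1.698) = -0.589.
ε = (dQ/dP)(P/Q) = (-0.589)(122.27/34).

-2.118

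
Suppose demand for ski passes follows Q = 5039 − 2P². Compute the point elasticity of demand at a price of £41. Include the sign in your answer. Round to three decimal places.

-4.010

At P = 41, Q = 1677.
dQ/dP = −4P = -164.
ε = (dQ/dP)(P/Q) = (-164)(41/1677).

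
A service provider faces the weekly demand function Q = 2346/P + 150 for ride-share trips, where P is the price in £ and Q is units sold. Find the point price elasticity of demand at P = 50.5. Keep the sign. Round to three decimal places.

At P = 50.5, Q = 196.455.
dQ/dP = −2346/P² = -0.920.
ε = (dQ/dP)(P/Q) = (-0.920)(50.5/196.455).

-0.236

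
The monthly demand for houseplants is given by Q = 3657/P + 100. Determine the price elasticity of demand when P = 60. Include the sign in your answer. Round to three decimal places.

At P = 60, Q = 160.950.
dQ/dP = −3657/P² = -1.016.
ε = (dQ/dP)(P/Q) = (-1.016)(60/160.950).
|ε| < 1, so demand is inelastic at this price.

-0.379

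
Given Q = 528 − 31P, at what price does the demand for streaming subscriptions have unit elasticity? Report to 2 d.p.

For linear demand Q = a − bP, ε = −bP/(a − bP). |ε| = 1 when bP = a − bP, i.e. P = a/(2b).
P = 528/(2·31) = 528/62 = 8.5161.

8.52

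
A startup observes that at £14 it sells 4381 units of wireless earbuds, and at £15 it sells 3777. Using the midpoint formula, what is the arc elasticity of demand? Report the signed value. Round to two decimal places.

-2.15

ΔQ = 3777 − 4381 = -604; ΔP = 15 − 14 = 1.
Midpoints: P̄ = 14.50, Q̄ = 4079.0.
ε = (ΔQ/ΔP)(P̄/Q̄) = (-604/1)(14.50/4079.0).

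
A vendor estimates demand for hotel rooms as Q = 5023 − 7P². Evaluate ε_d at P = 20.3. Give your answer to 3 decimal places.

-2.698

At P = 20.3, Q = 2138.370.
dQ/dP = −14P = -284.200.
ε = (dQ/dP)(P/Q) = (-284.200)(20.3/2138.370).
|ε| > 1, so demand is elastic at this price.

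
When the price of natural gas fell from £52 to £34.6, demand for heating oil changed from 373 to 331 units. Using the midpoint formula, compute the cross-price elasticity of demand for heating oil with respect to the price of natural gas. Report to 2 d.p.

0.30

ΔQ_x = 331 − 373 = -42; ΔP_y = 34.6 − 52 = -17.4.
Midpoints: P̄_y = 43.30, Q̄_x = 352.0.
ε_xy = (ΔQ_x/ΔP_y)(P̄_y/Q̄_x) = (-42/-17.4)(43.30/352.0).
ε_xy > 0, so the goods are substitutes.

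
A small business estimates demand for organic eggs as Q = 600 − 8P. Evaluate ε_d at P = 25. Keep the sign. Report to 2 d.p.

-0.50

At P = 25, Q = 400.
dQ/dP = −8.
ε = (dQ/dP)(P/Q) = (-8)(25/400).
|ε| < 1, so demand is inelastic at this price.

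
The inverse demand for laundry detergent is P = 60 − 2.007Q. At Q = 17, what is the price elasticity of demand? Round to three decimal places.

-0.759

At Q = 17, P = 60 − 2.007(17) = 25.88.
dP/dQ = −2.007, so dQ/dP = 1/(−2.007) = -0.498.
ε = (dQ/dP)(P/Q) = (-0.498)(25.88/17).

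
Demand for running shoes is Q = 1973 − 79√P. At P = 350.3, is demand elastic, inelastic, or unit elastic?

Q = 494.412, dQ/dP = -2.110.
ε = (dQ/dP)(P/Q) ≈ -1.495.
|ε| = 1.50 > 1.

elastic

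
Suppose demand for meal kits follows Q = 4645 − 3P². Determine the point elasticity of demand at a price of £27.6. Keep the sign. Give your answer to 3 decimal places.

At P = 27.6, Q = 2359.720.
dQ/dP = −6P = -165.600.
ε = (dQ/dP)(P/Q) = (-165.600)(27.6/2359.720).

-1.937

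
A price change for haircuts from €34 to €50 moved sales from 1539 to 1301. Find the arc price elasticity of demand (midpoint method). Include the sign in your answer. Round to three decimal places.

ΔQ = 1301 − 1539 = -238; ΔP = 50 − 34 = 16.
Midpoints: P̄ = 42.00, Q̄ = 1420.0.
ε = (ΔQ/ΔP)(P̄/Q̄) = (-238/16)(42.00/1420.0).

-0.440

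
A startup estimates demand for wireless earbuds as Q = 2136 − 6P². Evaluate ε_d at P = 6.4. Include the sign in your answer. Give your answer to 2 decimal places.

-0.26

At P = 6.4, Q = 1890.240.
dQ/dP = −12P = -76.800.
ε = (dQ/dP)(P/Q) = (-76.800)(6.4/1890.240).
|ε| < 1, so demand is inelastic at this price.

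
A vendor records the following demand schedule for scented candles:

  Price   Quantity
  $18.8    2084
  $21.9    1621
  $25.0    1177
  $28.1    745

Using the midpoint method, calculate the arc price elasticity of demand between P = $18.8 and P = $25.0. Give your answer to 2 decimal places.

-1.96

At P = 18.8, Q = 2084; at P = 25.0, Q = 1177.
ΔQ = -907, ΔP = 6.2. Midpoints: P̄ = 21.90, Q̄ = 1630.5.
ε = (ΔQ/ΔP)(P̄/Q̄) = (-907/6.2)(21.90/1630.5).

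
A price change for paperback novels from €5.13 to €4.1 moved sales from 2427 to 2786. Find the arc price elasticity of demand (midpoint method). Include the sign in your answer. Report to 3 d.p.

ΔQ = 2786 − 2427 = 359; ΔP = 4.1 − 5.13 = -1.03.
Midpoints: P̄ = 4.62, Q̄ = 2606.5.
ε = (ΔQ/ΔP)(P̄/Q̄) = (359/-1.03)(4.62/2606.5).

-0.617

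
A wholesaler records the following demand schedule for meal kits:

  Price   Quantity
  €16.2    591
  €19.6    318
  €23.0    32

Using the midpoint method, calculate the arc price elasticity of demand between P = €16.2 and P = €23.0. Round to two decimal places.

-5.17

At P = 16.2, Q = 591; at P = 23.0, Q = 32.
ΔQ = -559, ΔP = 6.8. Midpoints: P̄ = 19.60, Q̄ = 311.5.
ε = (ΔQ/ΔP)(P̄/Q̄) = (-559/6.8)(19.60/311.5).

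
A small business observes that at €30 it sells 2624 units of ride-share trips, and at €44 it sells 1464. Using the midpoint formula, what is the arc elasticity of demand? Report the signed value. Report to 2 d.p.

-1.50

ΔQ = 1464 − 2624 = -1160; ΔP = 44 − 30 = 14.
Midpoints: P̄ = 37.00, Q̄ = 2044.0.
ε = (ΔQ/ΔP)(P̄/Q̄) = (-1160/14)(37.00/2044.0).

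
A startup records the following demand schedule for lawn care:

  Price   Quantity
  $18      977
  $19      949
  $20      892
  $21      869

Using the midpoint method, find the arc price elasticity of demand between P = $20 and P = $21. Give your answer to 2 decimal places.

-0.54

At P = 20, Q = 892; at P = 21, Q = 869.
ΔQ = -23, ΔP = 1. Midpoints: P̄ = 20.50, Q̄ = 880.5.
ε = (ΔQ/ΔP)(P̄/Q̄) = (-23/1)(20.50/880.5).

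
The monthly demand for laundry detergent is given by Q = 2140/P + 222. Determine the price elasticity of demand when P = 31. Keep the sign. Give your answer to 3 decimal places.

At P = 31, Q = 291.032.
dQ/dP = −2140/P² = -2.227.
ε = (dQ/dP)(P/Q) = (-2.227)(31/291.032).
|ε| < 1, so demand is inelastic at this price.

-0.237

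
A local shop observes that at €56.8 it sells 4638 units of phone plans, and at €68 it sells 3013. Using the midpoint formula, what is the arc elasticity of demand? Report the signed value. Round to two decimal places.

-2.37

ΔQ = 3013 − 4638 = -1625; ΔP = 68 − 56.8 = 11.2.
Midpoints: P̄ = 62.40, Q̄ = 3825.5.
ε = (ΔQ/ΔP)(P̄/Q̄) = (-1625/11.2)(62.40/3825.5).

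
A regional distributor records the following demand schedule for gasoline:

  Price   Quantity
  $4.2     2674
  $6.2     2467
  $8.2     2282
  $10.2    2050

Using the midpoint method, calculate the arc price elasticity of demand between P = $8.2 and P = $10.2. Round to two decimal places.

-0.49

At P = 8.2, Q = 2282; at P = 10.2, Q = 2050.
ΔQ = -232, ΔP = 2.0. Midpoints: P̄ = 9.20, Q̄ = 2166.0.
ε = (ΔQ/ΔP)(P̄/Q̄) = (-232/2.0)(9.20/2166.0).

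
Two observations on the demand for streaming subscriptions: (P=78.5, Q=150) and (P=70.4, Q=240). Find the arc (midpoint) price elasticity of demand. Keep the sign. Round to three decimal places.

ΔQ = 240 − 150 = 90; ΔP = 70.4 − 78.5 = -8.1.
Midpoints: P̄ = 74.45, Q̄ = 195.0.
ε = (ΔQ/ΔP)(P̄/Q̄) = (90/-8.1)(74.45/195.0).

-4.242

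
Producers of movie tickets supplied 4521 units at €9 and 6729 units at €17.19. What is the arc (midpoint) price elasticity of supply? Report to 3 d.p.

ΔQ = 6729 − 4521 = 2208; ΔP = 17.19 − 9 = 8.19.
Midpoints: P̄ = 13.10, Q̄ = 5625.0.
ε_s = (ΔQ/ΔP)(P̄/Q̄) = (2208/8.19)(13.10/5625.0).

0.628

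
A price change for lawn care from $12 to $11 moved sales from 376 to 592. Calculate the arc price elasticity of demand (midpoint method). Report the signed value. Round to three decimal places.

-5.132

ΔQ = 592 − 376 = 216; ΔP = 11 − 12 = -1.
Midpoints: P̄ = 11.50, Q̄ = 484.0.
ε = (ΔQ/ΔP)(P̄/Q̄) = (216/-1)(11.50/484.0).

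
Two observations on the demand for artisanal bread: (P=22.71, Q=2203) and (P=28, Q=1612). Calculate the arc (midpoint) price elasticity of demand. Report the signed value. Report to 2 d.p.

-1.49

ΔQ = 1612 − 2203 = -591; ΔP = 28 − 22.71 = 5.29.
Midpoints: P̄ = 25.36, Q̄ = 1907.5.
ε = (ΔQ/ΔP)(P̄/Q̄) = (-591/5.29)(25.36/1907.5).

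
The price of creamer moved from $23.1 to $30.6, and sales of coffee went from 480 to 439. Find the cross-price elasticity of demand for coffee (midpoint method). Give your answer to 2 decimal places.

-0.32

ΔQ_x = 439 − 480 = -41; ΔP_y = 30.6 − 23.1 = 7.5.
Midpoints: P̄_y = 26.85, Q̄_x = 459.5.
ε_xy = (ΔQ_x/ΔP_y)(P̄_y/Q̄_x) = (-41/7.5)(26.85/459.5).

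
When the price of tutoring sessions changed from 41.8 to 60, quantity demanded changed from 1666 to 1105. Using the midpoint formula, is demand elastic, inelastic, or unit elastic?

elastic

Arc ε ≈ -1.132.
|ε| = 1.13 > 1.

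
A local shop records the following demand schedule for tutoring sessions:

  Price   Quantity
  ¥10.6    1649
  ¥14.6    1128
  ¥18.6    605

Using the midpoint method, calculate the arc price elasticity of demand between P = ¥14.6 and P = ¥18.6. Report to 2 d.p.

-2.50

At P = 14.6, Q = 1128; at P = 18.6, Q = 605.
ΔQ = -523, ΔP = 4.0. Midpoints: P̄ = 16.60, Q̄ = 866.5.
ε = (ΔQ/ΔP)(P̄/Q̄) = (-523/4.0)(16.60/866.5).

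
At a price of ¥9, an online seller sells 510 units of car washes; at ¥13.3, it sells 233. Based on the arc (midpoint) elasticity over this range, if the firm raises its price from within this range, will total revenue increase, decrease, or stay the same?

decrease

Arc ε = (-277/4.3)(11.15/371.5) ≈ -1.933.
|ε| = 1.93 > 1, so demand is elastic. A price rise therefore reduces total revenue.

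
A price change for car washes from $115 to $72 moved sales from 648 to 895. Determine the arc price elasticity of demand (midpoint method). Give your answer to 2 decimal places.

-0.70

ΔQ = 895 − 648 = 247; ΔP = 72 − 115 = -43.
Midpoints: P̄ = 93.50, Q̄ = 771.5.
ε = (ΔQ/ΔP)(P̄/Q̄) = (247/-43)(93.50/771.5).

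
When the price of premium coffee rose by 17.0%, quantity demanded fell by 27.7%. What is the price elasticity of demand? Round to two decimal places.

-1.63

ε = %ΔQ / %ΔP = (-27.7)/(17.0) = -1.629.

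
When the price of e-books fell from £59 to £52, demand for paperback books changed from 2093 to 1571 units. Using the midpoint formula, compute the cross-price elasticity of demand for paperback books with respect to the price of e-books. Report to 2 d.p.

ΔQ_x = 1571 − 2093 = -522; ΔP_y = 52 − 59 = -7.
Midpoints: P̄_y = 55.50, Q̄_x = 1832.0.
ε_xy = (ΔQ_x/ΔP_y)(P̄_y/Q̄_x) = (-522/-7)(55.50/1832.0).
ε_xy > 0, so the goods are substitutes.

2.26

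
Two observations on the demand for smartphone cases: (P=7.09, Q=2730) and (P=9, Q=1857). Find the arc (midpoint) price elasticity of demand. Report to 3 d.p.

ΔQ = 1857 − 2730 = -873; ΔP = 9 − 7.09 = 1.91.
Midpoints: P̄ = 8.04, Q̄ = 2293.5.
ε = (ΔQ/ΔP)(P̄/Q̄) = (-873/1.91)(8.04/2293.5).

-1.603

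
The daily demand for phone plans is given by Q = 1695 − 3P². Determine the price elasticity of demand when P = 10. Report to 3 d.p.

At P = 10, Q = 1395.
dQ/dP = −6P = -60.
ε = (dQ/dP)(P/Q) = (-60)(10/1395).

-0.430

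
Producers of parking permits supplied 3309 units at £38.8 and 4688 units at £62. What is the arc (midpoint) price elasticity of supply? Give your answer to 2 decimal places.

ΔQ = 4688 − 3309 = 1379; ΔP = 62 − 38.8 = 23.2.
Midpoints: P̄ = 50.40, Q̄ = 3998.5.
ε_s = (ΔQ/ΔP)(P̄/Q̄) = (1379/23.2)(50.40/3998.5).

0.75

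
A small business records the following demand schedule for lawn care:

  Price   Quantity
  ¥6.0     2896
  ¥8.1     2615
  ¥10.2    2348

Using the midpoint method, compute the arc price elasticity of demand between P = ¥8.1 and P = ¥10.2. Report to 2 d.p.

At P = 8.1, Q = 2615; at P = 10.2, Q = 2348.
ΔQ = -267, ΔP = 2.1. Midpoints: P̄ = 9.15, Q̄ = 2481.5.
ε = (ΔQ/ΔP)(P̄/Q̄) = (-267/2.1)(9.15/2481.5).

-0.47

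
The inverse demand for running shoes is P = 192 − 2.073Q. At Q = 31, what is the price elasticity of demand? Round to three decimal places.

At Q = 31, P = 192 − 2.073(31) = 127.74.
dP/dQ = −2.073, so dQ/dP = 1/(−2.073) = -0.482.
ε = (dQ/dP)(P/Q) = (-0.482)(127.74/31).

-1.988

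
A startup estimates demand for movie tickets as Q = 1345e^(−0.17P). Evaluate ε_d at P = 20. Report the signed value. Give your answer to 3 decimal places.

At P = 20, Q = 44.887.
dQ/dP = −0.17·1345e^(−0.17P) = −0.17Q = -7.631.
ε = (dQ/dP)(P/Q) = (-7.631)(20/44.887).

-3.400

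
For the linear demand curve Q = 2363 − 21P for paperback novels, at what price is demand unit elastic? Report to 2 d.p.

56.26

For linear demand Q = a − bP, ε = −bP/(a − bP). |ε| = 1 when bP = a − bP, i.e. P = a/(2b).
P = 2363/(2·21) = 2363/42 = 56.2619.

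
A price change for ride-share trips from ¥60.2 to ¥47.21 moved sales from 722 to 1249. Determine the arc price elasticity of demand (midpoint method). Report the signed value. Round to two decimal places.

-2.21

ΔQ = 1249 − 722 = 527; ΔP = 47.21 − 60.2 = -12.99.
Midpoints: P̄ = 53.70, Q̄ = 985.5.
ε = (ΔQ/ΔP)(P̄/Q̄) = (527/-12.99)(53.70/985.5).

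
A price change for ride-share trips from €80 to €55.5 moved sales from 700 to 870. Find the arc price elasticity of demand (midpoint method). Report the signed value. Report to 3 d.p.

-0.599

ΔQ = 870 − 700 = 170; ΔP = 55.5 − 80 = -24.5.
Midpoints: P̄ = 67.75, Q̄ = 785.0.
ε = (ΔQ/ΔP)(P̄/Q̄) = (170/-24.5)(67.75/785.0).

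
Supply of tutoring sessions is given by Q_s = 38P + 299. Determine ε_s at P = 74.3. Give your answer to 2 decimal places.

0.90

At P = 74.3, Q_s = 3122.40.
dQ_s/dP = 38.
ε_s = (dQ_s/dP)(P/Q_s) = (38)(74.3/3122.40).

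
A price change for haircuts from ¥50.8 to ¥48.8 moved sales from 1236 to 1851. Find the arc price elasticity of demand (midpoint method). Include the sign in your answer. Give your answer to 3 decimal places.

-9.921

ΔQ = 1851 − 1236 = 615; ΔP = 48.8 − 50.8 = -2.
Midpoints: P̄ = 49.80, Q̄ = 1543.5.
ε = (ΔQ/ΔP)(P̄/Q̄) = (615/-2)(49.80/1543.5).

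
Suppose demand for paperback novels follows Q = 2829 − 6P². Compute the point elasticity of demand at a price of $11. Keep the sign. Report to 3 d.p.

-0.690

At P = 11, Q = 2103.
dQ/dP = −12P = -132.
ε = (dQ/dP)(P/Q) = (-132)(11/2103).
|ε| < 1, so demand is inelastic at this price.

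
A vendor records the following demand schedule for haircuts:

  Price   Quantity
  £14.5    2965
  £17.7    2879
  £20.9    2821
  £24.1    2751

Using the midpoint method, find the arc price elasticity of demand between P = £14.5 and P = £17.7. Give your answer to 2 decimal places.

At P = 14.5, Q = 2965; at P = 17.7, Q = 2879.
ΔQ = -86, ΔP = 3.2. Midpoints: P̄ = 16.10, Q̄ = 2922.0.
ε = (ΔQ/ΔP)(P̄/Q̄) = (-86/3.2)(16.10/2922.0).

-0.15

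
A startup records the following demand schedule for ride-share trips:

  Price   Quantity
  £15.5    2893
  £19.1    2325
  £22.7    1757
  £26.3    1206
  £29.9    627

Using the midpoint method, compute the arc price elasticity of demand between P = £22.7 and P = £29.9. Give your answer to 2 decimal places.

At P = 22.7, Q = 1757; at P = 29.9, Q = 627.
ΔQ = -1130, ΔP = 7.2. Midpoints: P̄ = 26.30, Q̄ = 1192.0.
ε = (ΔQ/ΔP)(P̄/Q̄) = (-1130/7.2)(26.30/1192.0).

-3.46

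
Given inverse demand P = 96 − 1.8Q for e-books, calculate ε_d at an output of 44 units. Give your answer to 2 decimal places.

At Q = 44, P = 96 − 1.8(44) = 16.80.
dP/dQ = −1.8, so dQ/dP = 1/(−1.8) = -0.556.
ε = (dQ/dP)(P/Q) = (-0.556)(16.80/44).

-0.21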